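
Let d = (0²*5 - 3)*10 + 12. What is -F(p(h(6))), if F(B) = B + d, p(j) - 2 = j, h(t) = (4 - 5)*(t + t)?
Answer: 28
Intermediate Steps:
h(t) = -2*t
p(j) = 2 + j
d = -18 (d = (0*5 - 3)*10 + 12 = (0 - 3)*10 + 12 = -3*10 + 12 = -30 + 12 = -18)
F(B) = -18 + B (F(B) = B - 18 = -18 + B)
-F(p(h(6))) = -(-18 + (2 - 2*6)) = -(-18 + (2 - 12)) = -(-18 - 10) = -1*(-28) = 28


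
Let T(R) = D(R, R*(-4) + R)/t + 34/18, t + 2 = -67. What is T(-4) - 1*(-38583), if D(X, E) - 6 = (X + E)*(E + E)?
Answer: 7986478/207 ≈ 38582.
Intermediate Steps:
t = -69 (t = -2 - 67 = -69)
D(X, E) = 6 + 2*E*(E + X) (D(X, E) = 6 + (X + E)*(E + E) = 6 + (E + X)*(2*E) = 6 + 2*E*(E + X))
T(R) = 373/207 - 4*R**2/23 (T(R) = (6 + 2*(R*(-4) + R)**2 + 2*(R*(-4) + R)*R)/(-69) + 34/18 = (6 + 2*(-4*R + R)**2 + 2*(-4*R + R)*R)*(-1/69) + 34*(1/18) = (6 + 2*(-3*R)**2 + 2*(-3*R)*R)*(-1/69) + 17/9 = (6 + 2*(9*R**2) - 6*R**2)*(-1/69) + 17/9 = (6 + 18*R**2 - 6*R**2)*(-1/69) + 17/9 = (6 + 12*R**2)*(-1/69) + 17/9 = (-2/23 - 4*R**2/23) + 17/9 = 373/207 - 4*R**2/23)
T(-4) - 1*(-38583) = (373/207 - 4/23*(-4)**2) - 1*(-38583) = (373/207 - 4/23*16) + 38583 = (373/207 - 64/23) + 38583 = -203/207 + 38583 = 7986478/207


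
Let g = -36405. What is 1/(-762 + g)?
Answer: -1/37167 ≈ -2.6906e-5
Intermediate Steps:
1/(-762 + g) = 1/(-762 - 36405) = 1/(-37167) = -1/37167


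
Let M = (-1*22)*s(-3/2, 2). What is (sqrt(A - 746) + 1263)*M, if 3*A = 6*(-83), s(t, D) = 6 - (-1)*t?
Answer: -125037 - 396*I*sqrt(57) ≈ -1.2504e+5 - 2989.7*I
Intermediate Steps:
s(t, D) = 6 + t
A = -166 (A = (6*(-83))/3 = (1/3)*(-498) = -166)
M = -99 (M = (-1*22)*(6 - 3/2) = -22*(6 - 3*1/2) = -22*(6 - 3/2) = -22*9/2 = -99)
(sqrt(A - 746) + 1263)*M = (sqrt(-166 - 746) + 1263)*(-99) = (sqrt(-912) + 1263)*(-99) = (4*I*sqrt(57) + 1263)*(-99) = (1263 + 4*I*sqrt(57))*(-99) = -125037 - 396*I*sqrt(57)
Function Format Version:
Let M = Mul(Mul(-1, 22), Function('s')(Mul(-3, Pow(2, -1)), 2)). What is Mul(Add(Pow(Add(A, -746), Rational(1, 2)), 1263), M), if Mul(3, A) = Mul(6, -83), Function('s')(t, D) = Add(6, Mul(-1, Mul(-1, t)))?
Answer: Add(-125037, Mul(-396, I, Pow(57, Rational(1, 2)))) ≈ Add(-1.2504e+5, Mul(-2989.7, I))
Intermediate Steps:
Function('s')(t, D) = Add(6, t)
A = -166 (A = Mul(Rational(1, 3), Mul(6, -83)) = Mul(Rational(1, 3), -498) = -166)
M = -99 (M = Mul(Mul(-1, 22), Add(6, Mul(-3, Pow(2, -1)))) = Mul(-22, Add(6, Mul(-3, Rational(1, 2)))) = Mul(-22, Add(6, Rational(-3, 2))) = Mul(-22, Rational(9, 2)) = -99)
Mul(Add(Pow(Add(A, -746), Rational(1, 2)), 1263), M) = Mul(Add(Pow(Add(-166, -746), Rational(1, 2)), 1263), -99) = Mul(Add(Pow(-912, Rational(1, 2)), 1263), -99) = Mul(Add(Mul(4, I, Pow(57, Rational(1, 2))), 1263), -99) = Mul(Add(1263, Mul(4, I, Pow(57, Rational(1, 2)))), -99) = Add(-125037, Mul(-396, I, Pow(57, Rational(1, 2))))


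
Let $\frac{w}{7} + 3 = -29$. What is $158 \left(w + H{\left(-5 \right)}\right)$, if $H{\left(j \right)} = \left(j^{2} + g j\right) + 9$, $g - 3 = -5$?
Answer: $-28440$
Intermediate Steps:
$w = -224$ ($w = -21 + 7 \left(-29\right) = -21 - 203 = -224$)
$g = -2$ ($g = 3 - 5 = -2$)
$H{\left(j \right)} = 9 + j^{2} - 2 j$ ($H{\left(j \right)} = \left(j^{2} - 2 j\right) + 9 = 9 + j^{2} - 2 j$)
$158 \left(w + H{\left(-5 \right)}\right) = 158 \left(-224 + \left(9 + \left(-5\right)^{2} - -10\right)\right) = 158 \left(-224 + \left(9 + 25 + 10\right)\right) = 158 \left(-224 + 44\right) = 158 \left(-180\right) = -28440$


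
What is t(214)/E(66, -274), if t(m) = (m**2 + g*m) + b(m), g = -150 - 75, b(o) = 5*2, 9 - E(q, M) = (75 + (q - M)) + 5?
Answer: 2344/411 ≈ 5.7032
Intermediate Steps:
E(q, M) = -71 + M - q (E(q, M) = 9 - ((75 + (q - M)) + 5) = 9 - ((75 + q - M) + 5) = 9 - (80 + q - M) = 9 + (-80 + M - q) = -71 + M - q)
b(o) = 10
g = -225
t(m) = 10 + m**2 - 225*m (t(m) = (m**2 - 225*m) + 10 = 10 + m**2 - 225*m)
t(214)/E(66, -274) = (10 + 214**2 - 225*214)/(-71 - 274 - 1*66) = (10 + 45796 - 48150)/(-71 - 274 - 66) = -2344/(-411) = -2344*(-1/411) = 2344/411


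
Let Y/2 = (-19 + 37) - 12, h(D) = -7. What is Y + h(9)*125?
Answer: -863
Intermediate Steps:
Y = 12 (Y = 2*((-19 + 37) - 12) = 2*(18 - 12) = 2*6 = 12)
Y + h(9)*125 = 12 - 7*125 = 12 - 875 = -863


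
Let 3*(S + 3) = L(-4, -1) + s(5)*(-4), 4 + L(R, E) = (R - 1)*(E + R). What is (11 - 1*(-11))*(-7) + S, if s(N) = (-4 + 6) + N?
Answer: -478/3 ≈ -159.33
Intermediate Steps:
s(N) = 2 + N
L(R, E) = -4 + (-1 + R)*(E + R) (L(R, E) = -4 + (R - 1)*(E + R) = -4 + (-1 + R)*(E + R))
S = -16/3 (S = -3 + ((-4 + (-4)**2 - 1*(-1) - 1*(-4) - 1*(-4)) + (2 + 5)*(-4))/3 = -3 + ((-4 + 16 + 1 + 4 + 4) + 7*(-4))/3 = -3 + (21 - 28)/3 = -3 + (1/3)*(-7) = -3 - 7/3 = -16/3 ≈ -5.3333)
(11 - 1*(-11))*(-7) + S = (11 - 1*(-11))*(-7) - 16/3 = (11 + 11)*(-7) - 16/3 = 22*(-7) - 16/3 = -154 - 16/3 = -478/3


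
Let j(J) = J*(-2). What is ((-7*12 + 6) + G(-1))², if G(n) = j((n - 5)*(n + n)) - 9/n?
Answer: 8649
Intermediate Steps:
j(J) = -2*J
G(n) = -9/n - 4*n*(-5 + n) (G(n) = -2*(n - 5)*(n + n) - 9/n = -2*(-5 + n)*2*n - 9/n = -4*n*(-5 + n) - 9/n = -9/n - 4*n*(-5 + n))
((-7*12 + 6) + G(-1))² = ((-7*12 + 6) + (-9 + 4*(-1)²*(5 - 1*(-1)))/(-1))² = ((-84 + 6) - (-9 + 4*1*(5 + 1)))² = (-78 - (-9 + 4*1*6))² = (-78 - (-9 + 24))² = (-78 - 1*15)² = (-78 - 15)² = (-93)² = 8649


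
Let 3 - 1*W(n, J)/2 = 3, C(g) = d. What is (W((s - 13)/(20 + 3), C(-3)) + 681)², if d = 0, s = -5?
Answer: 463761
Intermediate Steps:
C(g) = 0
W(n, J) = 0 (W(n, J) = 6 - 2*3 = 6 - 6 = 0)
(W((s - 13)/(20 + 3), C(-3)) + 681)² = (0 + 681)² = 681² = 463761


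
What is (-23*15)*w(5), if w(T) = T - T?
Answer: 0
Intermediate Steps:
w(T) = 0
(-23*15)*w(5) = -23*15*0 = -345*0 = 0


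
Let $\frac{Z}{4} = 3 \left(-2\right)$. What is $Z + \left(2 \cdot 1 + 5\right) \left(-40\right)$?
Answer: $-304$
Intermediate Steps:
$Z = -24$ ($Z = 4 \cdot 3 \left(-2\right) = 4 \left(-6\right) = -24$)
$Z + \left(2 \cdot 1 + 5\right) \left(-40\right) = -24 + \left(2 \cdot 1 + 5\right) \left(-40\right) = -24 + \left(2 + 5\right) \left(-40\right) = -24 + 7 \left(-40\right) = -24 - 280 = -304$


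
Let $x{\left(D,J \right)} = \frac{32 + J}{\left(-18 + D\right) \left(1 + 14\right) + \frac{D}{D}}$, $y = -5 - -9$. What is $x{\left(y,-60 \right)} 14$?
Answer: $\frac{392}{209} \approx 1.8756$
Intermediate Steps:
$y = 4$ ($y = -5 + 9 = 4$)
$x{\left(D,J \right)} = \frac{32 + J}{-269 + 15 D}$ ($x{\left(D,J \right)} = \frac{32 + J}{\left(-18 + D\right) 15 + 1} = \frac{32 + J}{\left(-270 + 15 D\right) + 1} = \frac{32 + J}{-269 + 15 D}$)
$x{\left(y,-60 \right)} 14 = \frac{32 - 60}{-269 + 15 \cdot 4} \cdot 14 = \frac{1}{-269 + 60} \left(-28\right) 14 = \frac{1}{-209} \left(-28\right) 14 = \left(- \frac{1}{209}\right) \left(-28\right) 14 = \frac{28}{209} \cdot 14 = \frac{392}{209}$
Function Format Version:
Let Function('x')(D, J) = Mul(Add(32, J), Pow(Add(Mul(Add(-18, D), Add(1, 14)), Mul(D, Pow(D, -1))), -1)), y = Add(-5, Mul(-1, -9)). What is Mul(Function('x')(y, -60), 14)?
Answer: Rational(392, 209) ≈ 1.8756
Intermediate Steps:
y = 4 (y = Add(-5, 9) = 4)
Function('x')(D, J) = Mul(Pow(Add(-269, Mul(15, D)), -1), Add(32, J)) (Function('x')(D, J) = Mul(Add(32, J), Pow(Add(Mul(Add(-18, D), 15), 1), -1)) = Mul(Add(32, J), Pow(Add(Add(-270, Mul(15, D)), 1), -1)) = Mul(Add(32, J), Pow(Add(-269, Mul(15, D)), -1)) = Mul(Pow(Add(-269, Mul(15, D)), -1), Add(32, J)))
Mul(Function('x')(y, -60), 14) = Mul(Mul(Pow(Add(-269, Mul(15, 4)), -1), Add(32, -60)), 14) = Mul(Mul(Pow(Add(-269, 60), -1), -28), 14) = Mul(Mul(Pow(-209, -1), -28), 14) = Mul(Mul(Rational(-1, 209), -28), 14) = Mul(Rational(28, 209), 14) = Rational(392, 209)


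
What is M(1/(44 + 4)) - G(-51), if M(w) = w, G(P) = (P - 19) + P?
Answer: 5809/48 ≈ 121.02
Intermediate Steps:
G(P) = -19 + 2*P (G(P) = (-19 + P) + P = -19 + 2*P)
M(1/(44 + 4)) - G(-51) = 1/(44 + 4) - (-19 + 2*(-51)) = 1/48 - (-19 - 102) = 1/48 - 1*(-121) = 1/48 + 121 = 5809/48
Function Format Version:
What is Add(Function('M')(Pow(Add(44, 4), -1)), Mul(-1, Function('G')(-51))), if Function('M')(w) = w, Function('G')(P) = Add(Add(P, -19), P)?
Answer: Rational(5809, 48) ≈ 121.02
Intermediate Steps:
Function('G')(P) = Add(-19, Mul(2, P)) (Function('G')(P) = Add(Add(-19, P), P) = Add(-19, Mul(2, P)))
Add(Function('M')(Pow(Add(44, 4), -1)), Mul(-1, Function('G')(-51))) = Add(Pow(Add(44, 4), -1), Mul(-1, Add(-19, Mul(2, -51)))) = Add(Pow(48, -1), Mul(-1, Add(-19, -102))) = Add(Rational(1, 48), Mul(-1, -121)) = Add(Rational(1, 48), 121) = Rational(5809, 48)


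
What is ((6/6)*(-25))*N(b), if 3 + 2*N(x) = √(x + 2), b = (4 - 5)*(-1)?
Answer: 75/2 - 25*√3/2 ≈ 15.849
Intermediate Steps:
b = 1 (b = -1*(-1) = 1)
N(x) = -3/2 + √(2 + x)/2 (N(x) = -3/2 + √(x + 2)/2 = -3/2 + √(2 + x)/2)
((6/6)*(-25))*N(b) = ((6/6)*(-25))*(-3/2 + √(2 + 1)/2) = ((6*(⅙))*(-25))*(-3/2 + √3/2) = (1*(-25))*(-3/2 + √3/2) = -25*(-3/2 + √3/2) = 75/2 - 25*√3/2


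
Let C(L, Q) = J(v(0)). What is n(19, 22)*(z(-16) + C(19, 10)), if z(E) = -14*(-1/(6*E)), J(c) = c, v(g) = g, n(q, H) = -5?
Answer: 35/48 ≈ 0.72917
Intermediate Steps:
C(L, Q) = 0
z(E) = 7/(3*E) (z(E) = -(-7)/(3*E) = 7/(3*E))
n(19, 22)*(z(-16) + C(19, 10)) = -5*((7/3)/(-16) + 0) = -5*((7/3)*(-1/16) + 0) = -5*(-7/48 + 0) = -5*(-7/48) = 35/48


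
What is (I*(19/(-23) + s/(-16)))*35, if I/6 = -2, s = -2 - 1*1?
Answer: 24675/92 ≈ 268.21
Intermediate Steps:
s = -3 (s = -2 - 1 = -3)
I = -12 (I = 6*(-2) = -12)
(I*(19/(-23) + s/(-16)))*35 = -12*(19/(-23) - 3/(-16))*35 = -12*(19*(-1/23) - 3*(-1/16))*35 = -12*(-19/23 + 3/16)*35 = -12*(-235/368)*35 = (705/92)*35 = 24675/92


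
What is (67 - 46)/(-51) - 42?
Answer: -721/17 ≈ -42.412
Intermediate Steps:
(67 - 46)/(-51) - 42 = -1/51*21 - 42 = -7/17 - 42 = -721/17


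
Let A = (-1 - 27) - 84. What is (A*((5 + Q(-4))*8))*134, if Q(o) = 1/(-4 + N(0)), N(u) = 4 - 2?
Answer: -540288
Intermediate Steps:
N(u) = 2
Q(o) = -1/2 (Q(o) = 1/(-4 + 2) = 1/(-2) = -1/2)
A = -112 (A = -28 - 84 = -112)
(A*((5 + Q(-4))*8))*134 = -112*(5 - 1/2)*8*134 = -504*8*134 = -112*36*134 = -4032*134 = -540288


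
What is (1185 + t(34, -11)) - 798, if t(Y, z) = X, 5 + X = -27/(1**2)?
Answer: 355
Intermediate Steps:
X = -32 (X = -5 - 27/(1**2) = -5 - 27/1 = -5 - 27*1 = -5 - 27 = -32)
t(Y, z) = -32
(1185 + t(34, -11)) - 798 = (1185 - 32) - 798 = 1153 - 798 = 355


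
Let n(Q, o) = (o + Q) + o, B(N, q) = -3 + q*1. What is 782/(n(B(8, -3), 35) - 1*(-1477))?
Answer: 34/67 ≈ 0.50746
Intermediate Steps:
B(N, q) = -3 + q
n(Q, o) = Q + 2*o (n(Q, o) = (Q + o) + o = Q + 2*o)
782/(n(B(8, -3), 35) - 1*(-1477)) = 782/(((-3 - 3) + 2*35) - 1*(-1477)) = 782/((-6 + 70) + 1477) = 782/(64 + 1477) = 782/1541 = 782*(1/1541) = 34/67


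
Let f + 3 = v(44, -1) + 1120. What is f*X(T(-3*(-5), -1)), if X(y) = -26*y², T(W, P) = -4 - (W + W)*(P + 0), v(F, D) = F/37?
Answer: -727171848/37 ≈ -1.9653e+7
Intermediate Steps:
v(F, D) = F/37 (v(F, D) = F*(1/37) = F/37)
T(W, P) = -4 - 2*P*W (T(W, P) = -4 - 2*W*P = -4 - 2*P*W)
f = 41373/37 (f = -3 + ((1/37)*44 + 1120) = -3 + (44/37 + 1120) = -3 + 41484/37 = 41373/37 ≈ 1118.2)
f*X(T(-3*(-5), -1)) = 41373*(-26*(-4 - 2*(-1)*(-3*(-5)))²)/37 = 41373*(-26*(-4 - 2*(-1)*15)²)/37 = 41373*(-26*(-4 + 30)²)/37 = 41373*(-26*26²)/37 = 41373*(-26*676)/37 = (41373/37)*(-17576) = -727171848/37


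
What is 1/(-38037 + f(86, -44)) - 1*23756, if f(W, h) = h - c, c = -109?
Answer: -902062833/37972 ≈ -23756.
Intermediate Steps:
f(W, h) = 109 + h (f(W, h) = h - 1*(-109) = h + 109 = 109 + h)
1/(-38037 + f(86, -44)) - 1*23756 = 1/(-38037 + (109 - 44)) - 1*23756 = 1/(-38037 + 65) - 23756 = 1/(-37972) - 23756 = -1/37972 - 23756 = -902062833/37972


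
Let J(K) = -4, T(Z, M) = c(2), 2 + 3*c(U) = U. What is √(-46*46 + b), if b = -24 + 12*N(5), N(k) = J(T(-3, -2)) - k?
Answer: 2*I*√562 ≈ 47.413*I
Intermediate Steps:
c(U) = -⅔ + U/3
T(Z, M) = 0 (T(Z, M) = -⅔ + (⅓)*2 = -⅔ + ⅔ = 0)
N(k) = -4 - k
b = -132 (b = -24 + 12*(-4 - 1*5) = -24 + 12*(-4 - 5) = -24 + 12*(-9) = -24 - 108 = -132)
√(-46*46 + b) = √(-46*46 - 132) = √(-2116 - 132) = √(-2248) = 2*I*√562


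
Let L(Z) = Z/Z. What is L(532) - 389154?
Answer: -389153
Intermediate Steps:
L(Z) = 1
L(532) - 389154 = 1 - 389154 = -389153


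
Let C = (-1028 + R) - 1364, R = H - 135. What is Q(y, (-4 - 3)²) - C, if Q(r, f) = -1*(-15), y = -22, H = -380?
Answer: 2922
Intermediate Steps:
Q(r, f) = 15
R = -515 (R = -380 - 135 = -515)
C = -2907 (C = (-1028 - 515) - 1364 = -1543 - 1364 = -2907)
Q(y, (-4 - 3)²) - C = 15 - 1*(-2907) = 15 + 2907 = 2922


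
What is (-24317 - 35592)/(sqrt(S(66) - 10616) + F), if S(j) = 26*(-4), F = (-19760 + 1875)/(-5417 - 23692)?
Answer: -6237898396737/1816747815509 + 203051701907316*I*sqrt(670)/9083739077545 ≈ -3.4336 + 578.6*I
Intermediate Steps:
F = 17885/29109 (F = -17885/(-29109) = -17885*(-1/29109) = 17885/29109 ≈ 0.61442)
S(j) = -104
(-24317 - 35592)/(sqrt(S(66) - 10616) + F) = (-24317 - 35592)/(sqrt(-104 - 10616) + 17885/29109) = -59909/(sqrt(-10720) + 17885/29109) = -59909/(4*I*sqrt(670) + 17885/29109) = -59909/(17885/29109 + 4*I*sqrt(670))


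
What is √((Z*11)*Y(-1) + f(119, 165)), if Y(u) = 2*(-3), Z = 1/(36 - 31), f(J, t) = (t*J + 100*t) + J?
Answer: 2*√226505/5 ≈ 190.37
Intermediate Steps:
f(J, t) = J + 100*t + J*t (f(J, t) = (J*t + 100*t) + J = (100*t + J*t) + J = J + 100*t + J*t)
Z = ⅕ (Z = 1/5 = ⅕ ≈ 0.20000)
Y(u) = -6
√((Z*11)*Y(-1) + f(119, 165)) = √(((⅕)*11)*(-6) + (119 + 100*165 + 119*165)) = √((11/5)*(-6) + (119 + 16500 + 19635)) = √(-66/5 + 36254) = √(181204/5) = 2*√226505/5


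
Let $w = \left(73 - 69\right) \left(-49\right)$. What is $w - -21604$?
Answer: $21408$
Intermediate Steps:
$w = -196$ ($w = 4 \left(-49\right) = -196$)
$w - -21604 = -196 - -21604 = -196 + 21604 = 21408$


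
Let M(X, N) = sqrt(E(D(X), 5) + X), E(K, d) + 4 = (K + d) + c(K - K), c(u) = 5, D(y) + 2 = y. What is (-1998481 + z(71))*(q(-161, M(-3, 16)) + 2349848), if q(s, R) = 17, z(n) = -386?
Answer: -4697067602955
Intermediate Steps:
D(y) = -2 + y
E(K, d) = 1 + K + d (E(K, d) = -4 + ((K + d) + 5) = -4 + (5 + K + d) = 1 + K + d)
M(X, N) = sqrt(4 + 2*X) (M(X, N) = sqrt((1 + (-2 + X) + 5) + X) = sqrt((4 + X) + X) = sqrt(4 + 2*X))
(-1998481 + z(71))*(q(-161, M(-3, 16)) + 2349848) = (-1998481 - 386)*(17 + 2349848) = -1998867*2349865 = -4697067602955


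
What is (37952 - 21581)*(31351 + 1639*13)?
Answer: 862064118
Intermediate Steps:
(37952 - 21581)*(31351 + 1639*13) = 16371*(31351 + 21307) = 16371*52658 = 862064118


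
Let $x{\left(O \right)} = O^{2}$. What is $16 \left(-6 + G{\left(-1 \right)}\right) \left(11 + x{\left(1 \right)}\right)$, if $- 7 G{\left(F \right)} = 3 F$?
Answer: $- \frac{7488}{7} \approx -1069.7$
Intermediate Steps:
$G{\left(F \right)} = - \frac{3 F}{7}$
$16 \left(-6 + G{\left(-1 \right)}\right) \left(11 + x{\left(1 \right)}\right) = 16 \left(-6 - - \frac{3}{7}\right) \left(11 + 1^{2}\right) = 16 \left(-6 + \frac{3}{7}\right) \left(11 + 1\right) = 16 \left(\left(- \frac{39}{7}\right) 12\right) = 16 \left(- \frac{468}{7}\right) = - \frac{7488}{7}$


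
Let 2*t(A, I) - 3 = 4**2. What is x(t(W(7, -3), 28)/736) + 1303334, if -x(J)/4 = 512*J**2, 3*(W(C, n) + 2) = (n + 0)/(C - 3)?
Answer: 1378927011/1058 ≈ 1.3033e+6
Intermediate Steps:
W(C, n) = -2 + n/(3*(-3 + C)) (W(C, n) = -2 + ((n + 0)/(C - 3))/3 = -2 + (n/(-3 + C))/3 = -2 + n/(3*(-3 + C)))
t(A, I) = 19/2 (t(A, I) = 3/2 + (1/2)*4**2 = 3/2 + (1/2)*16 = 3/2 + 8 = 19/2)
x(J) = -2048*J**2
x(t(W(7, -3), 28)/736) + 1303334 = -2048*((19/2)/736)**2 + 1303334 = -2048*((19/2)*(1/736))**2 + 1303334 = -2048*(19/1472)**2 + 1303334 = -2048*361/2166784 + 1303334 = -361/1058 + 1303334 = 1378927011/1058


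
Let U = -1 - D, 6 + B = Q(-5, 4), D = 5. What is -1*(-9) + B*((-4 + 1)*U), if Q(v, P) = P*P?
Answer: 189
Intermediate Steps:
Q(v, P) = P**2
B = 10 (B = -6 + 4**2 = -6 + 16 = 10)
U = -6 (U = -1 - 1*5 = -1 - 5 = -6)
-1*(-9) + B*((-4 + 1)*U) = -1*(-9) + 10*((-4 + 1)*(-6)) = 9 + 10*(-3*(-6)) = 9 + 10*18 = 9 + 180 = 189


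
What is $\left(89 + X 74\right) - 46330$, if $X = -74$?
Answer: $-51717$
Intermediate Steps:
$\left(89 + X 74\right) - 46330 = \left(89 - 5476\right) - 46330 = -5387 - 46330 = -51717$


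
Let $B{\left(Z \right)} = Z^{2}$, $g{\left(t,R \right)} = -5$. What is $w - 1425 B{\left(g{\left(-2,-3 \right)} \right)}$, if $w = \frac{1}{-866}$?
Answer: $- \frac{30851251}{866} \approx -35625.0$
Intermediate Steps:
$w = - \frac{1}{866} \approx -0.0011547$
$w - 1425 B{\left(g{\left(-2,-3 \right)} \right)} = - \frac{1}{866} - 1425 \left(-5\right)^{2} = - \frac{1}{866} - 35625 = - \frac{30851251}{866}$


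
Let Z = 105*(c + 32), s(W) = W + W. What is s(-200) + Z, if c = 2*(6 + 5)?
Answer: 5270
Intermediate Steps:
c = 22 (c = 2*11 = 22)
s(W) = 2*W
Z = 5670 (Z = 105*(22 + 32) = 105*54 = 5670)
s(-200) + Z = 2*(-200) + 5670 = -400 + 5670 = 5270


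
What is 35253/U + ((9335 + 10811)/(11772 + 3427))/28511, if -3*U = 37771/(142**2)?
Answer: -132015051418473914/2338233660317 ≈ -56459.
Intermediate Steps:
U = -37771/60492 (U = -37771/(3*(142**2)) = -37771/(3*20164) = -1/3*37771/20164 = -37771/60492 ≈ -0.62440)
35253/U + ((9335 + 10811)/(11772 + 3427))/28511 = 35253/(-37771/60492) + ((9335 + 10811)/(11772 + 3427))/28511 = 35253*(-60492/37771) + (20146/15199)*(1/28511) = -2132524476/37771 + (20146*(1/15199))*(1/28511) = -2132524476/37771 + (20146/15199)*(1/28511) = -2132524476/37771 + 2878/61905527 = -132015051418473914/2338233660317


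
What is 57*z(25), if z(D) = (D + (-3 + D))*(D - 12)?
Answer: 34827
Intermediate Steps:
z(D) = (-12 + D)*(-3 + 2*D) (z(D) = (-3 + 2*D)*(-12 + D) = (-12 + D)*(-3 + 2*D))
57*z(25) = 57*(36 - 27*25 + 2*25²) = 57*(36 - 675 + 2*625) = 57*(36 - 675 + 1250) = 57*611 = 34827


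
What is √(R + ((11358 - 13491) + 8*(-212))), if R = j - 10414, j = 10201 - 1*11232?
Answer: I*√15274 ≈ 123.59*I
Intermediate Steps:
j = -1031 (j = 10201 - 11232 = -1031)
R = -11445 (R = -1031 - 10414 = -11445)
√(R + ((11358 - 13491) + 8*(-212))) = √(-11445 + ((11358 - 13491) + 8*(-212))) = √(-11445 + (-2133 - 1696)) = √(-11445 - 3829) = √(-15274) = I*√15274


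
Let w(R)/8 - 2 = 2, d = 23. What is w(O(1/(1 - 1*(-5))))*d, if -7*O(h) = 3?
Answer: 736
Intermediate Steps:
O(h) = -3/7 (O(h) = -1/7*3 = -3/7)
w(R) = 32 (w(R) = 16 + 8*2 = 16 + 16 = 32)
w(O(1/(1 - 1*(-5))))*d = 32*23 = 736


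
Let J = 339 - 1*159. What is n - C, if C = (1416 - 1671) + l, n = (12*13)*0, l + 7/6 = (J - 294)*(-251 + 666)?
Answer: 285397/6 ≈ 47566.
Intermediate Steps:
J = 180 (J = 339 - 159 = 180)
l = -283867/6 (l = -7/6 + (180 - 294)*(-251 + 666) = -7/6 - 114*415 = -7/6 - 47310 = -283867/6 ≈ -47311.)
n = 0 (n = 156*0 = 0)
C = -285397/6 (C = (1416 - 1671) - 283867/6 = -255 - 283867/6 = -285397/6 ≈ -47566.)
n - C = 0 - 1*(-285397/6) = 0 + 285397/6 = 285397/6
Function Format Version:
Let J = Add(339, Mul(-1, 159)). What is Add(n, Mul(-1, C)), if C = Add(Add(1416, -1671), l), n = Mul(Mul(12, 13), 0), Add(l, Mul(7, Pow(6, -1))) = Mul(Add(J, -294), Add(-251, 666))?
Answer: Rational(285397, 6) ≈ 47566.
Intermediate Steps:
J = 180 (J = Add(339, -159) = 180)
l = Rational(-283867, 6) (l = Add(Rational(-7, 6), Mul(Add(180, -294), Add(-251, 666))) = Add(Rational(-7, 6), Mul(-114, 415)) = Add(Rational(-7, 6), -47310) = Rational(-283867, 6) ≈ -47311.)
n = 0 (n = Mul(156, 0) = 0)
C = Rational(-285397, 6) (C = Add(Add(1416, -1671), Rational(-283867, 6)) = Add(-255, Rational(-283867, 6)) = Rational(-285397, 6) ≈ -47566.)
Add(n, Mul(-1, C)) = Add(0, Mul(-1, Rational(-285397, 6))) = Add(0, Rational(285397, 6)) = Rational(285397, 6)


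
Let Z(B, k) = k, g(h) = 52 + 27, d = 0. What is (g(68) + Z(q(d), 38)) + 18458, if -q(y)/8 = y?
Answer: 18575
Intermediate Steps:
q(y) = -8*y
g(h) = 79
(g(68) + Z(q(d), 38)) + 18458 = (79 + 38) + 18458 = 117 + 18458 = 18575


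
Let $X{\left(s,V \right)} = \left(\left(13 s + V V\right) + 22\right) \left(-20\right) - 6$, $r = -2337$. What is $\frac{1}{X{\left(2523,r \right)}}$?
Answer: $- \frac{1}{109887806} \approx -9.1002 \cdot 10^{-9}$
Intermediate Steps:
$X{\left(s,V \right)} = -446 - 260 s - 20 V^{2}$ ($X{\left(s,V \right)} = \left(\left(13 s + V^{2}\right) + 22\right) \left(-20\right) - 6 = \left(\left(V^{2} + 13 s\right) + 22\right) \left(-20\right) - 6 = \left(22 + V^{2} + 13 s\right) \left(-20\right) - 6 = \left(-440 - 260 s - 20 V^{2}\right) - 6 = -446 - 260 s - 20 V^{2}$)
$\frac{1}{X{\left(2523,r \right)}} = \frac{1}{-446 - 655980 - 20 \left(-2337\right)^{2}} = \frac{1}{-446 - 655980 - 109231380} = \frac{1}{-109887806} = - \frac{1}{109887806}$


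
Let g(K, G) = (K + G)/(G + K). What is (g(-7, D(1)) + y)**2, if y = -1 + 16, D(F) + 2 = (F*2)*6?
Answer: 256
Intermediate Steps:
D(F) = -2 + 12*F (D(F) = -2 + (F*2)*6 = -2 + (2*F)*6 = -2 + 12*F)
g(K, G) = 1 (g(K, G) = (G + K)/(G + K) = 1)
y = 15
(g(-7, D(1)) + y)**2 = (1 + 15)**2 = 16**2 = 256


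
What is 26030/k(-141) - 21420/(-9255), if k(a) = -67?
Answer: -15964834/41339 ≈ -386.19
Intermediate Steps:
26030/k(-141) - 21420/(-9255) = 26030/(-67) - 21420/(-9255) = 26030*(-1/67) - 21420*(-1/9255) = -26030/67 + 1428/617 = -15964834/41339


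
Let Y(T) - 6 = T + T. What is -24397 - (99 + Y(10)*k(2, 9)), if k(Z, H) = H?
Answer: -24730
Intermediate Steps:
Y(T) = 6 + 2*T (Y(T) = 6 + (T + T) = 6 + 2*T)
-24397 - (99 + Y(10)*k(2, 9)) = -24397 - (99 + (6 + 2*10)*9) = -24397 - (99 + (6 + 20)*9) = -24397 - (99 + 26*9) = -24397 - (99 + 234) = -24397 - 1*333 = -24397 - 333 = -24730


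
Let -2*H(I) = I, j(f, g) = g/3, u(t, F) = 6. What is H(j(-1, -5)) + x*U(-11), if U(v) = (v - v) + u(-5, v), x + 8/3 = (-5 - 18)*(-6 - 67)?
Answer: 60353/6 ≈ 10059.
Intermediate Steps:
x = 5029/3 (x = -8/3 + (-5 - 18)*(-6 - 67) = -8/3 - 23*(-73) = -8/3 + 1679 = 5029/3 ≈ 1676.3)
j(f, g) = g/3 (j(f, g) = g*(1/3) = g/3)
H(I) = -I/2
U(v) = 6 (U(v) = (v - v) + 6 = 0 + 6 = 6)
H(j(-1, -5)) + x*U(-11) = -(-5)/6 + (5029/3)*6 = -1/2*(-5/3) + 10058 = 5/6 + 10058 = 60353/6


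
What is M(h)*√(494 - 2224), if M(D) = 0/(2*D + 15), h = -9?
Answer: 0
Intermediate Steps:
M(D) = 0 (M(D) = 0/(15 + 2*D) = 0)
M(h)*√(494 - 2224) = 0*√(494 - 2224) = 0*√(-1730) = 0*(I*√1730) = 0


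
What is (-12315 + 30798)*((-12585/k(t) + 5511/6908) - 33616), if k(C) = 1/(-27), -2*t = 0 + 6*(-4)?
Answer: 3553928114979/628 ≈ 5.6591e+9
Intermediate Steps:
t = 12 (t = -(0 + 6*(-4))/2 = -(0 - 24)/2 = -1/2*(-24) = 12)
k(C) = -1/27
(-12315 + 30798)*((-12585/k(t) + 5511/6908) - 33616) = (-12315 + 30798)*((-12585/(-1/27) + 5511/6908) - 33616) = 18483*((-12585*(-27) + 5511*(1/6908)) - 33616) = 18483*((339795 + 501/628) - 33616) = 18483*(213391761/628 - 33616) = 18483*(192280913/628) = 3553928114979/628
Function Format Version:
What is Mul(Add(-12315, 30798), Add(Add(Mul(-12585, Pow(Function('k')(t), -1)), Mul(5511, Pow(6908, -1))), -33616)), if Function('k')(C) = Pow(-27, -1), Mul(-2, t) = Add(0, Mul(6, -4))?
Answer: Rational(3553928114979, 628) ≈ 5.6591e+9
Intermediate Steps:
t = 12 (t = Mul(Rational(-1, 2), Add(0, Mul(6, -4))) = Mul(Rational(-1, 2), Add(0, -24)) = Mul(Rational(-1, 2), -24) = 12)
Function('k')(C) = Rational(-1, 27)
Mul(Add(-12315, 30798), Add(Add(Mul(-12585, Pow(Function('k')(t), -1)), Mul(5511, Pow(6908, -1))), -33616)) = Mul(Add(-12315, 30798), Add(Add(Mul(-12585, Pow(Rational(-1, 27), -1)), Mul(5511, Pow(6908, -1))), -33616)) = Mul(18483, Add(Add(Mul(-12585, -27), Mul(5511, Rational(1, 6908))), -33616)) = Mul(18483, Add(Add(339795, Rational(501, 628)), -33616)) = Mul(18483, Add(Rational(213391761, 628), -33616)) = Mul(18483, Rational(192280913, 628)) = Rational(3553928114979, 628)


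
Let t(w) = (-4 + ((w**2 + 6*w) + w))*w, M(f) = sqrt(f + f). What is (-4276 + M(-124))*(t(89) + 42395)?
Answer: -3431297580 + 1604910*I*sqrt(62) ≈ -3.4313e+9 + 1.2637e+7*I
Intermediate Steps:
M(f) = sqrt(2)*sqrt(f) (M(f) = sqrt(2*f) = sqrt(2)*sqrt(f))
t(w) = w*(-4 + w**2 + 7*w) (t(w) = (-4 + (w**2 + 7*w))*w = (-4 + w**2 + 7*w)*w = w*(-4 + w**2 + 7*w))
(-4276 + M(-124))*(t(89) + 42395) = (-4276 + sqrt(2)*sqrt(-124))*(89*(-4 + 89**2 + 7*89) + 42395) = (-4276 + sqrt(2)*(2*I*sqrt(31)))*(89*(-4 + 7921 + 623) + 42395) = (-4276 + 2*I*sqrt(62))*(89*8540 + 42395) = (-4276 + 2*I*sqrt(62))*(760060 + 42395) = (-4276 + 2*I*sqrt(62))*802455 = -3431297580 + 1604910*I*sqrt(62)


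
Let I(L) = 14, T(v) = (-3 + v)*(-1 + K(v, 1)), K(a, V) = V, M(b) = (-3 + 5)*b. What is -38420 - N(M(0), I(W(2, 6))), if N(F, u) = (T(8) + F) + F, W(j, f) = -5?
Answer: -38420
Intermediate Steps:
M(b) = 2*b
T(v) = 0 (T(v) = (-3 + v)*(-1 + 1) = (-3 + v)*0 = 0)
N(F, u) = 2*F (N(F, u) = (0 + F) + F = F + F = 2*F)
-38420 - N(M(0), I(W(2, 6))) = -38420 - 2*2*0 = -38420 - 2*0 = -38420 - 1*0 = -38420 + 0 = -38420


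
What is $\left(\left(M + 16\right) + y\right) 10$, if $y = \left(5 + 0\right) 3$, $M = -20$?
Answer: $110$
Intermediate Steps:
$y = 15$ ($y = 5 \cdot 3 = 15$)
$\left(\left(M + 16\right) + y\right) 10 = \left(\left(-20 + 16\right) + 15\right) 10 = \left(-4 + 15\right) 10 = 11 \cdot 10 = 110$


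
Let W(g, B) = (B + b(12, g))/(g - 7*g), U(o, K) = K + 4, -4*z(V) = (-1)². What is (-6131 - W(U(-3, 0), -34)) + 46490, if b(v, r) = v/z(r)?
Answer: 484267/12 ≈ 40356.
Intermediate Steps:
z(V) = -¼ (z(V) = -¼*(-1)² = -¼*1 = -¼)
b(v, r) = -4*v (b(v, r) = v/(-¼) = v*(-4) = -4*v)
U(o, K) = 4 + K
W(g, B) = -(-48 + B)/(6*g) (W(g, B) = (B - 4*12)/(g - 7*g) = (B - 48)/((-6*g)) = (-48 + B)*(-1/(6*g)) = -(-48 + B)/(6*g))
(-6131 - W(U(-3, 0), -34)) + 46490 = (-6131 - (48 - 1*(-34))/(6*(4 + 0))) + 46490 = (-6131 - (48 + 34)/(6*4)) + 46490 = (-6131 - 82/(6*4)) + 46490 = (-6131 - 1*41/12) + 46490 = (-6131 - 41/12) + 46490 = -73613/12 + 46490 = 484267/12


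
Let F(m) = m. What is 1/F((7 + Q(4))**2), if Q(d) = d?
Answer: 1/121 ≈ 0.0082645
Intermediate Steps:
1/F((7 + Q(4))**2) = 1/((7 + 4)**2) = 1/(11**2) = 1/121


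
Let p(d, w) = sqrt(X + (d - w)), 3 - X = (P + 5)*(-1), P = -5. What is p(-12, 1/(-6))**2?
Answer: -53/6 ≈ -8.8333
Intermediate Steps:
X = 3 (X = 3 - (-5 + 5)*(-1) = 3 - 0*(-1) = 3 - 1*0 = 3 + 0 = 3)
p(d, w) = sqrt(3 + d - w) (p(d, w) = sqrt(3 + (d - w)) = sqrt(3 + d - w))
p(-12, 1/(-6))**2 = (sqrt(3 - 12 - 1/(-6)))**2 = (sqrt(3 - 12 - 1*(-1/6)))**2 = (sqrt(3 - 12 + 1/6))**2 = (sqrt(-53/6))**2 = (I*sqrt(318)/6)**2 = -53/6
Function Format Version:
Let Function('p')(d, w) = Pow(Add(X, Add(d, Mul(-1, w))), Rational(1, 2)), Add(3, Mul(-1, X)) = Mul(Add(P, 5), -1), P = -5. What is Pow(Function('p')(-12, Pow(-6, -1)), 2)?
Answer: Rational(-53, 6) ≈ -8.8333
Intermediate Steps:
X = 3 (X = Add(3, Mul(-1, Mul(Add(-5, 5), -1))) = Add(3, Mul(-1, Mul(0, -1))) = Add(3, Mul(-1, 0)) = Add(3, 0) = 3)
Function('p')(d, w) = Pow(Add(3, d, Mul(-1, w)), Rational(1, 2)) (Function('p')(d, w) = Pow(Add(3, Add(d, Mul(-1, w))), Rational(1, 2)) = Pow(Add(3, d, Mul(-1, w)), Rational(1, 2)))
Pow(Function('p')(-12, Pow(-6, -1)), 2) = Pow(Pow(Add(3, -12, Mul(-1, Pow(-6, -1))), Rational(1, 2)), 2) = Pow(Pow(Add(3, -12, Mul(-1, Rational(-1, 6))), Rational(1, 2)), 2) = Pow(Pow(Add(3, -12, Rational(1, 6)), Rational(1, 2)), 2) = Pow(Pow(Rational(-53, 6), Rational(1, 2)), 2) = Pow(Mul(Rational(1, 6), I, Pow(318, Rational(1, 2))), 2) = Rational(-53, 6)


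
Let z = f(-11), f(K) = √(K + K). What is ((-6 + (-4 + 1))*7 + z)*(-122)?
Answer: 7686 - 122*I*√22 ≈ 7686.0 - 572.23*I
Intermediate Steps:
f(K) = √2*√K (f(K) = √(2*K) = √2*√K)
z = I*√22 (z = √2*√(-11) = √2*(I*√11) = I*√22 ≈ 4.6904*I)
((-6 + (-4 + 1))*7 + z)*(-122) = ((-6 + (-4 + 1))*7 + I*√22)*(-122) = ((-6 - 3)*7 + I*√22)*(-122) = (-9*7 + I*√22)*(-122) = (-63 + I*√22)*(-122) = 7686 - 122*I*√22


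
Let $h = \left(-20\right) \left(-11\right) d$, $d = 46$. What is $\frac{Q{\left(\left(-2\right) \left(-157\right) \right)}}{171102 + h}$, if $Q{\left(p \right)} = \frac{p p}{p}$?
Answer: $\frac{157}{90611} \approx 0.0017327$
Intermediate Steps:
$h = 10120$ ($h = \left(-20\right) \left(-11\right) 46 = 220 \cdot 46 = 10120$)
$Q{\left(p \right)} = p$ ($Q{\left(p \right)} = \frac{p^{2}}{p} = p$)
$\frac{Q{\left(\left(-2\right) \left(-157\right) \right)}}{171102 + h} = \frac{\left(-2\right) \left(-157\right)}{171102 + 10120} = \frac{314}{181222} = 314 \cdot \frac{1}{181222} = \frac{157}{90611}$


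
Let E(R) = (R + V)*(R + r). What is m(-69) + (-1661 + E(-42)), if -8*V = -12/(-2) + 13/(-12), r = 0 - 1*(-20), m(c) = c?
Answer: -38039/48 ≈ -792.48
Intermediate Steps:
r = 20 (r = 0 + 20 = 20)
V = -59/96 (V = -(-12/(-2) + 13/(-12))/8 = -(-12*(-½) + 13*(-1/12))/8 = -(6 - 13/12)/8 = -⅛*59/12 = -59/96 ≈ -0.61458)
E(R) = (20 + R)*(-59/96 + R) (E(R) = (R - 59/96)*(R + 20) = (-59/96 + R)*(20 + R) = (20 + R)*(-59/96 + R))
m(-69) + (-1661 + E(-42)) = -69 + (-1661 + (-295/24 + (-42)² + (1861/96)*(-42))) = -69 + (-1661 + (-295/24 + 1764 - 13027/16)) = -69 + (-1661 + 45001/48) = -69 - 34727/48 = -38039/48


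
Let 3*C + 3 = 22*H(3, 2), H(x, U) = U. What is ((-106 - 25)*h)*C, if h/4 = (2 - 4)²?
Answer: -85936/3 ≈ -28645.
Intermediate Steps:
C = 41/3 (C = -1 + (22*2)/3 = -1 + (⅓)*44 = -1 + 44/3 = 41/3 ≈ 13.667)
h = 16 (h = 4*(2 - 4)² = 4*(-2)² = 4*4 = 16)
((-106 - 25)*h)*C = ((-106 - 25)*16)*(41/3) = -131*16*(41/3) = -2096*41/3 = -85936/3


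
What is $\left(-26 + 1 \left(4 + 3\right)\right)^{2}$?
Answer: $361$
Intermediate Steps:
$\left(-26 + 1 \left(4 + 3\right)\right)^{2} = \left(-26 + 1 \cdot 7\right)^{2} = \left(-26 + 7\right)^{2} = \left(-19\right)^{2} = 361$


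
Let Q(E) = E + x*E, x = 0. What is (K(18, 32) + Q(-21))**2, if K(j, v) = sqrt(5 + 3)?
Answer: 449 - 84*sqrt(2) ≈ 330.21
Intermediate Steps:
K(j, v) = 2*sqrt(2) (K(j, v) = sqrt(8) = 2*sqrt(2))
Q(E) = E (Q(E) = E + 0*E = E + 0 = E)
(K(18, 32) + Q(-21))**2 = (2*sqrt(2) - 21)**2 = (-21 + 2*sqrt(2))**2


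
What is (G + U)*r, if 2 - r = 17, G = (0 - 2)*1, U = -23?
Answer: 375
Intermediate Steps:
G = -2 (G = -2*1 = -2)
r = -15 (r = 2 - 1*17 = 2 - 17 = -15)
(G + U)*r = (-2 - 23)*(-15) = -25*(-15) = 375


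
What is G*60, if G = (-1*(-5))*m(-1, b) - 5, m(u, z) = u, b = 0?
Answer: -600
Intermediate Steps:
G = -10 (G = -1*(-5)*(-1) - 5 = 5*(-1) - 5 = -5 - 5 = -10)
G*60 = -10*60 = -600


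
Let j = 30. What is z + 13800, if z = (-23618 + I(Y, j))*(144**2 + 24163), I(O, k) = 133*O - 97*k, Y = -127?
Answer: -1949455881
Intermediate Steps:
I(O, k) = -97*k + 133*O
z = -1949469681 (z = (-23618 + (-97*30 + 133*(-127)))*(144**2 + 24163) = (-23618 + (-2910 - 16891))*(20736 + 24163) = (-23618 - 19801)*44899 = -43419*44899 = -1949469681)
z + 13800 = -1949469681 + 13800 = -1949455881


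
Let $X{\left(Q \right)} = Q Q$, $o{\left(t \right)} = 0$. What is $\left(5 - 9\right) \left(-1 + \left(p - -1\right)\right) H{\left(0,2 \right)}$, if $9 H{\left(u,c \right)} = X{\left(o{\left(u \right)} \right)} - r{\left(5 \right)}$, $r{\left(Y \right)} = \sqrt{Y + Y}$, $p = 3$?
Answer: $\frac{4 \sqrt{10}}{3} \approx 4.2164$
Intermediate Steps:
$X{\left(Q \right)} = Q^{2}$
$r{\left(Y \right)} = \sqrt{2} \sqrt{Y}$ ($r{\left(Y \right)} = \sqrt{2 Y} = \sqrt{2} \sqrt{Y}$)
$H{\left(u,c \right)} = - \frac{\sqrt{10}}{9}$ ($H{\left(u,c \right)} = \frac{0^{2} - \sqrt{2} \sqrt{5}}{9} = \frac{0 - \sqrt{10}}{9} = \frac{\left(-1\right) \sqrt{10}}{9} = - \frac{\sqrt{10}}{9}$)
$\left(5 - 9\right) \left(-1 + \left(p - -1\right)\right) H{\left(0,2 \right)} = \left(5 - 9\right) \left(-1 + \left(3 - -1\right)\right) \left(- \frac{\sqrt{10}}{9}\right) = - 4 \left(-1 + \left(3 + 1\right)\right) \left(- \frac{\sqrt{10}}{9}\right) = - 4 \left(-1 + 4\right) \left(- \frac{\sqrt{10}}{9}\right) = - 4 \cdot 3 \left(- \frac{\sqrt{10}}{9}\right) = - 4 \left(- \frac{\sqrt{10}}{3}\right) = \frac{4 \sqrt{10}}{3}$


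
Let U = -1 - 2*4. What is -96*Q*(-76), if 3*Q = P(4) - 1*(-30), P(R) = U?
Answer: 51072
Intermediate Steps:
U = -9 (U = -1 - 8 = -9)
P(R) = -9
Q = 7 (Q = (-9 - 1*(-30))/3 = (-9 + 30)/3 = (1/3)*21 = 7)
-96*Q*(-76) = -96*7*(-76) = -672*(-76) = 51072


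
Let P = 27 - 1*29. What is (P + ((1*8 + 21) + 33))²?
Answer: 3600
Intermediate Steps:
P = -2 (P = 27 - 29 = -2)
(P + ((1*8 + 21) + 33))² = (-2 + ((1*8 + 21) + 33))² = (-2 + ((8 + 21) + 33))² = (-2 + (29 + 33))² = (-2 + 62)² = 60² = 3600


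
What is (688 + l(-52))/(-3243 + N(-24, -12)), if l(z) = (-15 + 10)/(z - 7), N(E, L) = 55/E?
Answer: -974328/4595333 ≈ -0.21203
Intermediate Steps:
l(z) = -5/(-7 + z)
(688 + l(-52))/(-3243 + N(-24, -12)) = (688 - 5/(-7 - 52))/(-3243 + 55/(-24)) = (688 - 5/(-59))/(-3243 + 55*(-1/24)) = (688 - 5*(-1/59))/(-3243 - 55/24) = (688 + 5/59)/(-77887/24) = (40597/59)*(-24/77887) = -974328/4595333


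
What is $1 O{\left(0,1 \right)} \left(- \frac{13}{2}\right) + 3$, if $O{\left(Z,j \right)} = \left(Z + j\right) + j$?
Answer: $-10$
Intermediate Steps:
$O{\left(Z,j \right)} = Z + 2 j$
$1 O{\left(0,1 \right)} \left(- \frac{13}{2}\right) + 3 = 1 \left(0 + 2 \cdot 1\right) \left(- \frac{13}{2}\right) + 3 = 1 \left(0 + 2\right) \left(\left(-13\right) \frac{1}{2}\right) + 3 = 1 \cdot 2 \left(- \frac{13}{2}\right) + 3 = 2 \left(- \frac{13}{2}\right) + 3 = -13 + 3 = -10$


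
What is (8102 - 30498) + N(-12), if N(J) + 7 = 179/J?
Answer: -269015/12 ≈ -22418.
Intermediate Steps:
N(J) = -7 + 179/J
(8102 - 30498) + N(-12) = (8102 - 30498) + (-7 + 179/(-12)) = -22396 + (-7 + 179*(-1/12)) = -22396 + (-7 - 179/12) = -22396 - 263/12 = -269015/12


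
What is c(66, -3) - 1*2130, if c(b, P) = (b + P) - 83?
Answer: -2150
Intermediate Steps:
c(b, P) = -83 + P + b (c(b, P) = (P + b) - 83 = -83 + P + b)
c(66, -3) - 1*2130 = (-83 - 3 + 66) - 1*2130 = -20 - 2130 = -2150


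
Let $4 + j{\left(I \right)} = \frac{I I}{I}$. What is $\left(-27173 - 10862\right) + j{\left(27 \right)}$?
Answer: $-38012$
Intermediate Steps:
$j{\left(I \right)} = -4 + I$ ($j{\left(I \right)} = -4 + \frac{I I}{I} = -4 + \frac{I^{2}}{I} = -4 + I$)
$\left(-27173 - 10862\right) + j{\left(27 \right)} = \left(-27173 - 10862\right) + \left(-4 + 27\right) = -38035 + 23 = -38012$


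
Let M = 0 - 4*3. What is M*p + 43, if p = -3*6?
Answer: 259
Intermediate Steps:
p = -18
M = -12 (M = 0 - 12 = -12)
M*p + 43 = -12*(-18) + 43 = 216 + 43 = 259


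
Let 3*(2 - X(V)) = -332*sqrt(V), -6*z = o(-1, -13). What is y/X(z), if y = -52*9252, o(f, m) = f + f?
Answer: 6494904/27529 - 119794896*sqrt(3)/27529 ≈ -7301.2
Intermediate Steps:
o(f, m) = 2*f
y = -481104
z = 1/3 (z = -(-1)/3 = -1/6*(-2) = 1/3 ≈ 0.33333)
X(V) = 2 + 332*sqrt(V)/3 (X(V) = 2 - (-332)*sqrt(V)/3 = 2 + 332*sqrt(V)/3)
y/X(z) = -481104/(2 + 332*sqrt(1/3)/3) = -481104/(2 + 332*(sqrt(3)/3)/3) = -481104/(2 + 332*sqrt(3)/9)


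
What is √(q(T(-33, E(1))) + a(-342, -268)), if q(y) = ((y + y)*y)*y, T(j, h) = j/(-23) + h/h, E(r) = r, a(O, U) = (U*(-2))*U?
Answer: 4*I*√2511907602/529 ≈ 378.97*I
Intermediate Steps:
a(O, U) = -2*U² (a(O, U) = (-2*U)*U = -2*U²)
T(j, h) = 1 - j/23 (T(j, h) = j*(-1/23) + 1 = -j/23 + 1 = 1 - j/23)
q(y) = 2*y³ (q(y) = ((2*y)*y)*y = (2*y²)*y = 2*y³)
√(q(T(-33, E(1))) + a(-342, -268)) = √(2*(1 - 1/23*(-33))³ - 2*(-268)²) = √(2*(1 + 33/23)³ - 2*71824) = √(2*(56/23)³ - 143648) = √(2*(175616/12167) - 143648) = √(351232/12167 - 143648) = √(-1747413984/12167) = 4*I*√2511907602/529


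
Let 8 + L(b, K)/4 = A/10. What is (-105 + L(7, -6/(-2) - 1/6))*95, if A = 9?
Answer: -12673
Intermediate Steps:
L(b, K) = -142/5 (L(b, K) = -32 + 4*(9/10) = -32 + 18/5 = -142/5)
(-105 + L(7, -6/(-2) - 1/6))*95 = (-105 - 142/5)*95 = -667/5*95 = -12673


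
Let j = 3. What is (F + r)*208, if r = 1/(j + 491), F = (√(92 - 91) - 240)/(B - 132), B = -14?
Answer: 472848/1387 ≈ 340.91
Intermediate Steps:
F = 239/146 (F = (√(92 - 91) - 240)/(-14 - 132) = (√1 - 240)/(-146) = (1 - 240)*(-1/146) = -239*(-1/146) = 239/146 ≈ 1.6370)
r = 1/494 (r = 1/(3 + 491) = 1/494 ≈ 0.0020243)
(F + r)*208 = (239/146 + 1/494)*208 = (29553/18031)*208 = 472848/1387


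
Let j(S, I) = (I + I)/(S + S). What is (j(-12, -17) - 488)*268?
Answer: -391213/3 ≈ -1.3040e+5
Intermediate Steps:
j(S, I) = I/S (j(S, I) = (2*I)/((2*S)) = (2*I)*(1/(2*S)) = I/S)
(j(-12, -17) - 488)*268 = (-17/(-12) - 488)*268 = (-17*(-1/12) - 488)*268 = (17/12 - 488)*268 = -5839/12*268 = -391213/3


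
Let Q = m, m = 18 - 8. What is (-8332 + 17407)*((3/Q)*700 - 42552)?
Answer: -384253650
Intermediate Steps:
m = 10
Q = 10
(-8332 + 17407)*((3/Q)*700 - 42552) = (-8332 + 17407)*((3/10)*700 - 42552) = 9075*((3*(⅒))*700 - 42552) = 9075*((3/10)*700 - 42552) = 9075*(210 - 42552) = 9075*(-42342) = -384253650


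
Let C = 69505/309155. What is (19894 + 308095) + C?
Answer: 20279901760/61831 ≈ 3.2799e+5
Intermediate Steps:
C = 13901/61831 (C = 69505*(1/309155) = 13901/61831 ≈ 0.22482)
(19894 + 308095) + C = (19894 + 308095) + 13901/61831 = 327989 + 13901/61831 = 20279901760/61831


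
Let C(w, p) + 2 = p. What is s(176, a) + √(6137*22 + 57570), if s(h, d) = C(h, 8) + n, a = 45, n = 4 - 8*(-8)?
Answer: 74 + 2*√48146 ≈ 512.84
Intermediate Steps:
n = 68 (n = 4 + 64 = 68)
C(w, p) = -2 + p
s(h, d) = 74 (s(h, d) = (-2 + 8) + 68 = 6 + 68 = 74)
s(176, a) + √(6137*22 + 57570) = 74 + √(6137*22 + 57570) = 74 + √(135014 + 57570) = 74 + √192584 = 74 + 2*√48146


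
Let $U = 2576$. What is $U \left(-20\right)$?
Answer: $-51520$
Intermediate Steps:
$U \left(-20\right) = 2576 \left(-20\right) = -51520$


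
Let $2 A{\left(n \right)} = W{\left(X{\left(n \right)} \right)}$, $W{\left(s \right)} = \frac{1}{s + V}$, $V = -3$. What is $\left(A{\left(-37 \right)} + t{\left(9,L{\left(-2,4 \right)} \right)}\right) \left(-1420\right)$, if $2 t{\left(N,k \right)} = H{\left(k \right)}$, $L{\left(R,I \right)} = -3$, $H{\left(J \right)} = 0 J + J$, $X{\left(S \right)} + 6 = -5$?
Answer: $\frac{15265}{7} \approx 2180.7$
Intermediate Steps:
$X{\left(S \right)} = -11$ ($X{\left(S \right)} = -6 - 5 = -11$)
$W{\left(s \right)} = \frac{1}{-3 + s}$ ($W{\left(s \right)} = \frac{1}{s - 3} = \frac{1}{-3 + s}$)
$H{\left(J \right)} = J$ ($H{\left(J \right)} = 0 + J = J$)
$A{\left(n \right)} = - \frac{1}{28}$ ($A{\left(n \right)} = \frac{1}{2 \left(-3 - 11\right)} = \frac{1}{2 \left(-14\right)} = \frac{1}{2} \left(- \frac{1}{14}\right) = - \frac{1}{28}$)
$t{\left(N,k \right)} = \frac{k}{2}$
$\left(A{\left(-37 \right)} + t{\left(9,L{\left(-2,4 \right)} \right)}\right) \left(-1420\right) = \left(- \frac{1}{28} + \frac{1}{2} \left(-3\right)\right) \left(-1420\right) = \left(- \frac{1}{28} - \frac{3}{2}\right) \left(-1420\right) = \left(- \frac{43}{28}\right) \left(-1420\right) = \frac{15265}{7}$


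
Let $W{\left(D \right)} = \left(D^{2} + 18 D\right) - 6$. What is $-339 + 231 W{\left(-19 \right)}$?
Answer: $2664$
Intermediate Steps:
$W{\left(D \right)} = -6 + D^{2} + 18 D$
$-339 + 231 W{\left(-19 \right)} = -339 + 231 \left(-6 + \left(-19\right)^{2} + 18 \left(-19\right)\right) = -339 + 231 \left(-6 + 361 - 342\right) = -339 + 231 \cdot 13 = -339 + 3003 = 2664$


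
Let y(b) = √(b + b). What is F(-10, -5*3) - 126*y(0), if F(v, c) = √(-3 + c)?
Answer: 3*I*√2 ≈ 4.2426*I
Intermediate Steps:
y(b) = √2*√b (y(b) = √(2*b) = √2*√b)
F(-10, -5*3) - 126*y(0) = √(-3 - 5*3) - 126*√2*√0 = √(-3 - 15) - 126*√2*0 = √(-18) - 126*0 = 3*I*√2 + 0 = 3*I*√2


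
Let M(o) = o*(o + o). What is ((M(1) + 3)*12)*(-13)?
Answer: -780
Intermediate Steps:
M(o) = 2*o**2 (M(o) = o*(2*o) = 2*o**2)
((M(1) + 3)*12)*(-13) = ((2*1**2 + 3)*12)*(-13) = ((2*1 + 3)*12)*(-13) = ((2 + 3)*12)*(-13) = (5*12)*(-13) = 60*(-13) = -780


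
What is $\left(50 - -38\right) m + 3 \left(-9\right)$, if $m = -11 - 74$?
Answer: $-7507$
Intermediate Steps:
$m = -85$ ($m = -11 - 74 = -85$)
$\left(50 - -38\right) m + 3 \left(-9\right) = \left(50 - -38\right) \left(-85\right) + 3 \left(-9\right) = \left(50 + 38\right) \left(-85\right) - 27 = 88 \left(-85\right) - 27 = -7480 - 27 = -7507$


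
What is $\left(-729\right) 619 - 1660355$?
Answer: $-2111606$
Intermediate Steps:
$\left(-729\right) 619 - 1660355 = -451251 - 1660355 = -2111606$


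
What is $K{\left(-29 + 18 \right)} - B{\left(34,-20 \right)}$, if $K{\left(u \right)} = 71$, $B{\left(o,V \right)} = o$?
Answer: $37$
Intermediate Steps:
$K{\left(-29 + 18 \right)} - B{\left(34,-20 \right)} = 71 - 34 = 37$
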